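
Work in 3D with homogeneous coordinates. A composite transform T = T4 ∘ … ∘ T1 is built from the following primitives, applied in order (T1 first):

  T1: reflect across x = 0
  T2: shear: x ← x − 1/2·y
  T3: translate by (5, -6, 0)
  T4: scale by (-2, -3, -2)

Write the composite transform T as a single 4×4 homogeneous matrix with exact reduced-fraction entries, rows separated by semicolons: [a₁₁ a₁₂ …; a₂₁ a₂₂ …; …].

T1 = [-1 0 0 0; 0 1 0 0; 0 0 1 0; 0 0 0 1]
T2·T1 = [-1 -1/2 0 0; 0 1 0 0; 0 0 1 0; 0 0 0 1]
T3·…·T1 = [-1 -1/2 0 5; 0 1 0 -6; 0 0 1 0; 0 0 0 1]
T4·…·T1 = [2 1 0 -10; 0 -3 0 18; 0 0 -2 0; 0 0 0 1]

T = [2 1 0 -10; 0 -3 0 18; 0 0 -2 0; 0 0 0 1]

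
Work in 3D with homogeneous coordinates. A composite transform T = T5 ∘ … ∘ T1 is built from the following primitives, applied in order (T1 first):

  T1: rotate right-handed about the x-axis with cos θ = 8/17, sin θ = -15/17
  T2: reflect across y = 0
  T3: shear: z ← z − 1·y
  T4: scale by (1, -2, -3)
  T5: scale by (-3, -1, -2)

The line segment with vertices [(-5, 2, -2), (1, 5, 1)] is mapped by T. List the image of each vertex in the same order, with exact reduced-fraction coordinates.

image vertices: (15, 28/17, -360/17), (-3, -110/17, -72/17)

T1 rotate right-handed about the x-axis with cos θ = 8/17, sin θ = -15/17: (-5, 2, -2) → (-5, -14/17, -46/17); (1, 5, 1) → (1, 55/17, -67/17)
T2 reflect across y = 0: (-5, -14/17, -46/17) → (-5, 14/17, -46/17); (1, 55/17, -67/17) → (1, -55/17, -67/17)
T3 shear: z ← z − 1·y: (-5, 14/17, -46/17) → (-5, 14/17, -60/17); (1, -55/17, -67/17) → (1, -55/17, -12/17)
T4 scale by (1, -2, -3): (-5, 14/17, -60/17) → (-5, -28/17, 180/17); (1, -55/17, -12/17) → (1, 110/17, 36/17)
T5 scale by (-3, -1, -2): (-5, -28/17, 180/17) → (15, 28/17, -360/17); (1, 110/17, 36/17) → (-3, -110/17, -72/17)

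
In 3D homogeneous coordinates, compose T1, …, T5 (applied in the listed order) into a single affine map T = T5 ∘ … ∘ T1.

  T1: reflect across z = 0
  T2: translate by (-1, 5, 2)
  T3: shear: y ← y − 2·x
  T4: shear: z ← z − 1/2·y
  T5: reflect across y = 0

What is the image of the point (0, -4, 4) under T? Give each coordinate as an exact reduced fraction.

T1 reflect across z = 0: (0, -4, 4) → (0, -4, -4)
T2 translate by (-1, 5, 2): (0, -4, -4) → (-1, 1, -2)
T3 shear: y ← y − 2·x: (-1, 1, -2) → (-1, 3, -2)
T4 shear: z ← z − 1/2·y: (-1, 3, -2) → (-1, 3, -7/2)
T5 reflect across y = 0: (-1, 3, -7/2) → (-1, -3, -7/2)

T(p) = (-1, -3, -7/2)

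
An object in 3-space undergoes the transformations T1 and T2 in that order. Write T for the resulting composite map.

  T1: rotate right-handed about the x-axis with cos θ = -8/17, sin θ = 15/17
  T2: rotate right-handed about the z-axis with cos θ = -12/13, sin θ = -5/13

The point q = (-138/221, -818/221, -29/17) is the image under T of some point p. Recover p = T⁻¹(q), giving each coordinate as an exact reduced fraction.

T1 = [1 0 0 0; 0 -8/17 -15/17 0; 0 15/17 -8/17 0; 0 0 0 1]
T2·T1 = [-12/13 -40/221 -75/221 0; -5/13 96/221 180/221 0; 0 15/17 -8/17 0; 0 0 0 1]
det M = 1; M⁻¹ = [-12/13 -5/13 0 0; -40/221 96/221 15/17 0; -75/221 180/221 -8/17 0; 0 0 0 1]
M⁻¹ · (-138/221, -818/221, -29/17)ᵀ = (2, -3, -2)ᵀ

p = (2, -3, -2)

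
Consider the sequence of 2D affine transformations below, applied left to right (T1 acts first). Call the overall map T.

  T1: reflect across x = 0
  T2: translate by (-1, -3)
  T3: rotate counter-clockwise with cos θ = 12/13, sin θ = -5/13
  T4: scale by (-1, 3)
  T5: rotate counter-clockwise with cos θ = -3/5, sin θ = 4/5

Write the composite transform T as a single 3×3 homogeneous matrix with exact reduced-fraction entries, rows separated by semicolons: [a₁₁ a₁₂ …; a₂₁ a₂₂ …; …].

T1 = [-1 0 0; 0 1 0; 0 0 1]
T2·T1 = [-1 0 -1; 0 1 -3; 0 0 1]
T3·…·T1 = [-12/13 5/13 -27/13; 5/13 12/13 -31/13; 0 0 1]
T4·…·T1 = [12/13 -5/13 27/13; 15/13 36/13 -93/13; 0 0 1]
T5·…·T1 = [-96/65 -129/65 291/65; 3/65 -128/65 387/65; 0 0 1]

T = [-96/65 -129/65 291/65; 3/65 -128/65 387/65; 0 0 1]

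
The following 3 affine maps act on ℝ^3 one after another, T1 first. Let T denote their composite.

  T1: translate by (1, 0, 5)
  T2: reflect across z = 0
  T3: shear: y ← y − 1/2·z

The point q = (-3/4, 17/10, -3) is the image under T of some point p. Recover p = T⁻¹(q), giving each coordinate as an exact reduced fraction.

p = (-7/4, 1/5, -2)

T1 = [1 0 0 1; 0 1 0 0; 0 0 1 5; 0 0 0 1]
T2·T1 = [1 0 0 1; 0 1 0 0; 0 0 -1 -5; 0 0 0 1]
T3·…·T1 = [1 0 0 1; 0 1 1/2 5/2; 0 0 -1 -5; 0 0 0 1]
det M = -1; M⁻¹ = [1 0 0 -1; 0 1 1/2 0; 0 0 -1 -5; 0 0 0 1]
M⁻¹ · (-3/4, 17/10, -3)ᵀ = (-7/4, 1/5, -2)ᵀ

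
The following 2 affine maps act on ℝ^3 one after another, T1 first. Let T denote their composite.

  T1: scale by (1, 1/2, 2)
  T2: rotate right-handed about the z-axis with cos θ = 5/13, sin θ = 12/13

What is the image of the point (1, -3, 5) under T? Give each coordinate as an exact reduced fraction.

T1 scale by (1, 1/2, 2): (1, -3, 5) → (1, -3/2, 10)
T2 rotate right-handed about the z-axis with cos θ = 5/13, sin θ = 12/13: (1, -3/2, 10) → (23/13, 9/26, 10)

T(p) = (23/13, 9/26, 10)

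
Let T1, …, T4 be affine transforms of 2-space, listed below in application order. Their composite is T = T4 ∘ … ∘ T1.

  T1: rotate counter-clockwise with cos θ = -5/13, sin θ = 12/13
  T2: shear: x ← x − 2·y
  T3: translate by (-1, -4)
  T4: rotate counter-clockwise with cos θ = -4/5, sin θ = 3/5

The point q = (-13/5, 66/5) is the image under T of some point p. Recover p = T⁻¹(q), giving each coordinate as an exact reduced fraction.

T1 = [-5/13 -12/13 0; 12/13 -5/13 0; 0 0 1]
T2·T1 = [-29/13 -2/13 0; 12/13 -5/13 0; 0 0 1]
T3·…·T1 = [-29/13 -2/13 -1; 12/13 -5/13 -4; 0 0 1]
T4·…·T1 = [16/13 23/65 16/5; -27/13 14/65 13/5; 0 0 1]
det M = 1; M⁻¹ = [14/65 -23/65 3/13; 27/13 16/13 -128/13; 0 0 1]
M⁻¹ · (-13/5, 66/5)ᵀ = (-5, 1)ᵀ

p = (-5, 1)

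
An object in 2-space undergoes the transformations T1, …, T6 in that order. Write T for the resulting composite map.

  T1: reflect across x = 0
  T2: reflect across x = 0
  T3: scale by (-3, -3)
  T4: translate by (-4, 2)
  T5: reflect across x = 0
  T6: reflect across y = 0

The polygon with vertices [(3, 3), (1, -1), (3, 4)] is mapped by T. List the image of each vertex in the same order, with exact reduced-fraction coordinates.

T1 reflect across x = 0: (3, 3) → (-3, 3); (1, -1) → (-1, -1); (3, 4) → (-3, 4)
T2 reflect across x = 0: (-3, 3) → (3, 3); (-1, -1) → (1, -1); (-3, 4) → (3, 4)
T3 scale by (-3, -3): (3, 3) → (-9, -9); (1, -1) → (-3, 3); (3, 4) → (-9, -12)
T4 translate by (-4, 2): (-9, -9) → (-13, -7); (-3, 3) → (-7, 5); (-9, -12) → (-13, -10)
T5 reflect across x = 0: (-13, -7) → (13, -7); (-7, 5) → (7, 5); (-13, -10) → (13, -10)
T6 reflect across y = 0: (13, -7) → (13, 7); (7, 5) → (7, -5); (13, -10) → (13, 10)

image vertices: (13, 7), (7, -5), (13, 10)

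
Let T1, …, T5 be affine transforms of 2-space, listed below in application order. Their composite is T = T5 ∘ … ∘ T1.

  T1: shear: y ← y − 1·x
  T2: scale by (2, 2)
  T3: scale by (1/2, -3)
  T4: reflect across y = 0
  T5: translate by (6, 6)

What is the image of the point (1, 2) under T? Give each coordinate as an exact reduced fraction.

T1 shear: y ← y − 1·x: (1, 2) → (1, 1)
T2 scale by (2, 2): (1, 1) → (2, 2)
T3 scale by (1/2, -3): (2, 2) → (1, -6)
T4 reflect across y = 0: (1, -6) → (1, 6)
T5 translate by (6, 6): (1, 6) → (7, 12)

T(p) = (7, 12)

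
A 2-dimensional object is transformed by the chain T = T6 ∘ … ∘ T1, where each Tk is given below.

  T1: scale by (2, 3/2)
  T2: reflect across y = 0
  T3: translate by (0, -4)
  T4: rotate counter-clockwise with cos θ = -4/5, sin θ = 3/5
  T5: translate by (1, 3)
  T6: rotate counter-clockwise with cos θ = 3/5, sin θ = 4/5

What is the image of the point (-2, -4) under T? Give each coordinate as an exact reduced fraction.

T1 scale by (2, 3/2): (-2, -4) → (-4, -6)
T2 reflect across y = 0: (-4, -6) → (-4, 6)
T3 translate by (0, -4): (-4, 6) → (-4, 2)
T4 rotate counter-clockwise with cos θ = -4/5, sin θ = 3/5: (-4, 2) → (2, -4)
T5 translate by (1, 3): (2, -4) → (3, -1)
T6 rotate counter-clockwise with cos θ = 3/5, sin θ = 4/5: (3, -1) → (13/5, 9/5)

T(p) = (13/5, 9/5)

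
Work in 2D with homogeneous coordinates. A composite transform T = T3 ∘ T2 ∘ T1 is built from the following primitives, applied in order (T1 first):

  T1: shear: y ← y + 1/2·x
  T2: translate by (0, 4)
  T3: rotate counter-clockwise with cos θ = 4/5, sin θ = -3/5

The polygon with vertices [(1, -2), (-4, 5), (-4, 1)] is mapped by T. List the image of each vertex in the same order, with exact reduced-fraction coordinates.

T1 shear: y ← y + 1/2·x: (1, -2) → (1, -3/2); (-4, 5) → (-4, 3); (-4, 1) → (-4, -1)
T2 translate by (0, 4): (1, -3/2) → (1, 5/2); (-4, 3) → (-4, 7); (-4, -1) → (-4, 3)
T3 rotate counter-clockwise with cos θ = 4/5, sin θ = -3/5: (1, 5/2) → (23/10, 7/5); (-4, 7) → (1, 8); (-4, 3) → (-7/5, 24/5)

image vertices: (23/10, 7/5), (1, 8), (-7/5, 24/5)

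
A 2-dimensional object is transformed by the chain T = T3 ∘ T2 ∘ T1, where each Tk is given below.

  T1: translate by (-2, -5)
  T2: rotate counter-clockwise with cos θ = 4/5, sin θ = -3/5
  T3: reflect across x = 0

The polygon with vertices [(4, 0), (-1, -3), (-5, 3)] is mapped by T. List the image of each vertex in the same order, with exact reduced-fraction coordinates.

T1 translate by (-2, -5): (4, 0) → (2, -5); (-1, -3) → (-3, -8); (-5, 3) → (-7, -2)
T2 rotate counter-clockwise with cos θ = 4/5, sin θ = -3/5: (2, -5) → (-7/5, -26/5); (-3, -8) → (-36/5, -23/5); (-7, -2) → (-34/5, 13/5)
T3 reflect across x = 0: (-7/5, -26/5) → (7/5, -26/5); (-36/5, -23/5) → (36/5, -23/5); (-34/5, 13/5) → (34/5, 13/5)

image vertices: (7/5, -26/5), (36/5, -23/5), (34/5, 13/5)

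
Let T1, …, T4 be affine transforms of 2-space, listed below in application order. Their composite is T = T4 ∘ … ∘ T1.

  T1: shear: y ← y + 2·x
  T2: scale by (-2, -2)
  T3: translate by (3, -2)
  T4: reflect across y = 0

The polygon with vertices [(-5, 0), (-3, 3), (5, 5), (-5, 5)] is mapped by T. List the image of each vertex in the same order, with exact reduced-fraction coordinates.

T1 shear: y ← y + 2·x: (-5, 0) → (-5, -10); (-3, 3) → (-3, -3); (5, 5) → (5, 15); (-5, 5) → (-5, -5)
T2 scale by (-2, -2): (-5, -10) → (10, 20); (-3, -3) → (6, 6); (5, 15) → (-10, -30); (-5, -5) → (10, 10)
T3 translate by (3, -2): (10, 20) → (13, 18); (6, 6) → (9, 4); (-10, -30) → (-7, -32); (10, 10) → (13, 8)
T4 reflect across y = 0: (13, 18) → (13, -18); (9, 4) → (9, -4); (-7, -32) → (-7, 32); (13, 8) → (13, -8)

image vertices: (13, -18), (9, -4), (-7, 32), (13, -8)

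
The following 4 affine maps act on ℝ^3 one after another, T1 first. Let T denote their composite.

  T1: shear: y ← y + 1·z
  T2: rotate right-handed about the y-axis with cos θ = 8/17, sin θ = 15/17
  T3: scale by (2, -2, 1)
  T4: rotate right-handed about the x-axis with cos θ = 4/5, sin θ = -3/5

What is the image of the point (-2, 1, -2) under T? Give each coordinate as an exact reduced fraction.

T1 shear: y ← y + 1·z: (-2, 1, -2) → (-2, -1, -2)
T2 rotate right-handed about the y-axis with cos θ = 8/17, sin θ = 15/17: (-2, -1, -2) → (-46/17, -1, 14/17)
T3 scale by (2, -2, 1): (-46/17, -1, 14/17) → (-92/17, 2, 14/17)
T4 rotate right-handed about the x-axis with cos θ = 4/5, sin θ = -3/5: (-92/17, 2, 14/17) → (-92/17, 178/85, -46/85)

T(p) = (-92/17, 178/85, -46/85)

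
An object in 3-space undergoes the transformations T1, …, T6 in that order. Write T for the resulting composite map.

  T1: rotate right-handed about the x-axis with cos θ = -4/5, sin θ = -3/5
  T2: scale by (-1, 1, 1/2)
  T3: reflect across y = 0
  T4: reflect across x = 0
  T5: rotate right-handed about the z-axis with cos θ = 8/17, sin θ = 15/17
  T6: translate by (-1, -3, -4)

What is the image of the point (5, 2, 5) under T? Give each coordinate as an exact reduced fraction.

T(p) = (44/17, 64/85, -33/5)

T1 rotate right-handed about the x-axis with cos θ = -4/5, sin θ = -3/5: (5, 2, 5) → (5, 7/5, -26/5)
T2 scale by (-1, 1, 1/2): (5, 7/5, -26/5) → (-5, 7/5, -13/5)
T3 reflect across y = 0: (-5, 7/5, -13/5) → (-5, -7/5, -13/5)
T4 reflect across x = 0: (-5, -7/5, -13/5) → (5, -7/5, -13/5)
T5 rotate right-handed about the z-axis with cos θ = 8/17, sin θ = 15/17: (5, -7/5, -13/5) → (61/17, 319/85, -13/5)
T6 translate by (-1, -3, -4): (61/17, 319/85, -13/5) → (44/17, 64/85, -33/5)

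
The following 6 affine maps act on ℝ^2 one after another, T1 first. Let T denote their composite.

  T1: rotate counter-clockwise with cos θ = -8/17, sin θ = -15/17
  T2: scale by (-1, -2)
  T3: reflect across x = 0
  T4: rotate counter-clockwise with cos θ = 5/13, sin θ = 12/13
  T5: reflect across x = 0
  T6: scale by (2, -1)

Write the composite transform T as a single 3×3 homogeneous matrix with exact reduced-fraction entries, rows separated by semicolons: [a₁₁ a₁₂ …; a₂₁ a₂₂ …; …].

T = [800/221 18/17 0; -54/221 -20/17 0; 0 0 1]

T1 = [-8/17 15/17 0; -15/17 -8/17 0; 0 0 1]
T2·T1 = [8/17 -15/17 0; 30/17 16/17 0; 0 0 1]
T3·…·T1 = [-8/17 15/17 0; 30/17 16/17 0; 0 0 1]
T4·…·T1 = [-400/221 -9/17 0; 54/221 20/17 0; 0 0 1]
T5·…·T1 = [400/221 9/17 0; 54/221 20/17 0; 0 0 1]
T6·…·T1 = [800/221 18/17 0; -54/221 -20/17 0; 0 0 1]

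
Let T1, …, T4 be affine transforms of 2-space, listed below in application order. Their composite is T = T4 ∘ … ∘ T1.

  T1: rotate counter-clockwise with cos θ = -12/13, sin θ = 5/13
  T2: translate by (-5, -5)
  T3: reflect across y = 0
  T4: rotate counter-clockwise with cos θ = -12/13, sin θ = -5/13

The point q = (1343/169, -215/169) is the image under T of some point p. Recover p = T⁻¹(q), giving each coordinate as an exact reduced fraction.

T1 = [-12/13 -5/13 0; 5/13 -12/13 0; 0 0 1]
T2·T1 = [-12/13 -5/13 -5; 5/13 -12/13 -5; 0 0 1]
T3·…·T1 = [-12/13 -5/13 -5; -5/13 12/13 5; 0 0 1]
T4·…·T1 = [119/169 120/169 85/13; 120/169 -119/169 -35/13; 0 0 1]
det M = -1; M⁻¹ = [119/169 120/169 -35/13; 120/169 -119/169 -85/13; 0 0 1]
M⁻¹ · (1343/169, -215/169)ᵀ = (2, 0)ᵀ

p = (2, 0)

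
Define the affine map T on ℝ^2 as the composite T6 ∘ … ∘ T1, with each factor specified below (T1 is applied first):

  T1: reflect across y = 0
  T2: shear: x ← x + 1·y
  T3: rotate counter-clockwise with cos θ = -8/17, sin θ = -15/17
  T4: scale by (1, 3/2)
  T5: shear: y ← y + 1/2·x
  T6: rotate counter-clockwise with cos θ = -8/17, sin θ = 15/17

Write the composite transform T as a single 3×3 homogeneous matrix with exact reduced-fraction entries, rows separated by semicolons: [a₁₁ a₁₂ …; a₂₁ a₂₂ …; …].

T = [923/578 -409/289 0; 92/289 -353/289 0; 0 0 1]

T1 = [1 0 0; 0 -1 0; 0 0 1]
T2·T1 = [1 -1 0; 0 -1 0; 0 0 1]
T3·…·T1 = [-8/17 -7/17 0; -15/17 23/17 0; 0 0 1]
T4·…·T1 = [-8/17 -7/17 0; -45/34 69/34 0; 0 0 1]
T5·…·T1 = [-8/17 -7/17 0; -53/34 31/17 0; 0 0 1]
T6·…·T1 = [923/578 -409/289 0; 92/289 -353/289 0; 0 0 1]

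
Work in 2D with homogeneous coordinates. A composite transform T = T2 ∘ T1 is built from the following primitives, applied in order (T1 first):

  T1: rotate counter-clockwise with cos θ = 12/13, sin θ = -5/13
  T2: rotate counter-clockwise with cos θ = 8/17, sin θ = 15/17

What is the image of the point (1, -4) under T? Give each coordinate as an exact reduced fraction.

T(p) = (43/13, -32/13)

T1 rotate counter-clockwise with cos θ = 12/13, sin θ = -5/13: (1, -4) → (-8/13, -53/13)
T2 rotate counter-clockwise with cos θ = 8/17, sin θ = 15/17: (-8/13, -53/13) → (43/13, -32/13)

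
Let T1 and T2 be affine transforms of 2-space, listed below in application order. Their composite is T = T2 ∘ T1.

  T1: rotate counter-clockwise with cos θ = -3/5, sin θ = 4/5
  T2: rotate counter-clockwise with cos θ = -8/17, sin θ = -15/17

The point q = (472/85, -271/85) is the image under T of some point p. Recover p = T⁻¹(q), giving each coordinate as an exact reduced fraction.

p = (5, -4)

T1 = [-3/5 -4/5 0; 4/5 -3/5 0; 0 0 1]
T2·T1 = [84/85 -13/85 0; 13/85 84/85 0; 0 0 1]
det M = 1; M⁻¹ = [84/85 13/85 0; -13/85 84/85 0; 0 0 1]
M⁻¹ · (472/85, -271/85)ᵀ = (5, -4)ᵀ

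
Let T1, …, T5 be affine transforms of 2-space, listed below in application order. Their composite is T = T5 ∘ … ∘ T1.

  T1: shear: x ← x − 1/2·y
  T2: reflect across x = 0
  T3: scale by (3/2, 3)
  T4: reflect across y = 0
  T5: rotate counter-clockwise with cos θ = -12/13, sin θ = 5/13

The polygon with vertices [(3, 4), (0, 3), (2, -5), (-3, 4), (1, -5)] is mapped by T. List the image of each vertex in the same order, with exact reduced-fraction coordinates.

T1 shear: x ← x − 1/2·y: (3, 4) → (1, 4); (0, 3) → (-3/2, 3); (2, -5) → (9/2, -5); (-3, 4) → (-5, 4); (1, -5) → (7/2, -5)
T2 reflect across x = 0: (1, 4) → (-1, 4); (-3/2, 3) → (3/2, 3); (9/2, -5) → (-9/2, -5); (-5, 4) → (5, 4); (7/2, -5) → (-7/2, -5)
T3 scale by (3/2, 3): (-1, 4) → (-3/2, 12); (3/2, 3) → (9/4, 9); (-9/2, -5) → (-27/4, -15); (5, 4) → (15/2, 12); (-7/2, -5) → (-21/4, -15)
T4 reflect across y = 0: (-3/2, 12) → (-3/2, -12); (9/4, 9) → (9/4, -9); (-27/4, -15) → (-27/4, 15); (15/2, 12) → (15/2, -12); (-21/4, -15) → (-21/4, 15)
T5 rotate counter-clockwise with cos θ = -12/13, sin θ = 5/13: (-3/2, -12) → (6, 21/2); (9/4, -9) → (18/13, 477/52); (-27/4, 15) → (6/13, -855/52); (15/2, -12) → (-30/13, 363/26); (-21/4, 15) → (-12/13, -825/52)

image vertices: (6, 21/2), (18/13, 477/52), (6/13, -855/52), (-30/13, 363/26), (-12/13, -825/52)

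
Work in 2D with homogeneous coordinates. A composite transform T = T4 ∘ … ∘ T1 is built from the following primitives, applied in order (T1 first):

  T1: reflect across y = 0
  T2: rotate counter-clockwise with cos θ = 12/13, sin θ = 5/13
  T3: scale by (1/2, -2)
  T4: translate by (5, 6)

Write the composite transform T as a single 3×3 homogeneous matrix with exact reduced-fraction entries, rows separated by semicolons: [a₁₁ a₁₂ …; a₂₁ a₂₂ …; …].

T = [6/13 5/26 5; -10/13 24/13 6; 0 0 1]

T1 = [1 0 0; 0 -1 0; 0 0 1]
T2·T1 = [12/13 5/13 0; 5/13 -12/13 0; 0 0 1]
T3·…·T1 = [6/13 5/26 0; -10/13 24/13 0; 0 0 1]
T4·…·T1 = [6/13 5/26 5; -10/13 24/13 6; 0 0 1]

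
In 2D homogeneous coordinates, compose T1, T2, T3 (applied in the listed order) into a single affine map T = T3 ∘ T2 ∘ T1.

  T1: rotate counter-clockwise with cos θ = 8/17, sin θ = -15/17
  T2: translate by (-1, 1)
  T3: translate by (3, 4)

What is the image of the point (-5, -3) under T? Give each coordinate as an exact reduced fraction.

T(p) = (-3, 8)

T1 rotate counter-clockwise with cos θ = 8/17, sin θ = -15/17: (-5, -3) → (-5, 3)
T2 translate by (-1, 1): (-5, 3) → (-6, 4)
T3 translate by (3, 4): (-6, 4) → (-3, 8)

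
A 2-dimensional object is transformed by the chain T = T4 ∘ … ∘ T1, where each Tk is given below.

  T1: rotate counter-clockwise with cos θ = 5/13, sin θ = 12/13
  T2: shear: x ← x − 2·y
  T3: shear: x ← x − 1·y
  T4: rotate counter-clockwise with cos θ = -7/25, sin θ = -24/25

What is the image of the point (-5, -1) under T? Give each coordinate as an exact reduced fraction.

T1 rotate counter-clockwise with cos θ = 5/13, sin θ = 12/13: (-5, -1) → (-1, -5)
T2 shear: x ← x − 2·y: (-1, -5) → (9, -5)
T3 shear: x ← x − 1·y: (9, -5) → (14, -5)
T4 rotate counter-clockwise with cos θ = -7/25, sin θ = -24/25: (14, -5) → (-218/25, -301/25)

T(p) = (-218/25, -301/25)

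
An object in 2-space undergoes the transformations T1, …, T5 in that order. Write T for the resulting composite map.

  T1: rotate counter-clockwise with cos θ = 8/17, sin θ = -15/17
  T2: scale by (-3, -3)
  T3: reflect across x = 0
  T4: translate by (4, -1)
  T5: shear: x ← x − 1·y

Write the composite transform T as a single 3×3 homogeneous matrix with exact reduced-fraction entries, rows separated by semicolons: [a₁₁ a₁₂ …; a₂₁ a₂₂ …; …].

T1 = [8/17 15/17 0; -15/17 8/17 0; 0 0 1]
T2·T1 = [-24/17 -45/17 0; 45/17 -24/17 0; 0 0 1]
T3·…·T1 = [24/17 45/17 0; 45/17 -24/17 0; 0 0 1]
T4·…·T1 = [24/17 45/17 4; 45/17 -24/17 -1; 0 0 1]
T5·…·T1 = [-21/17 69/17 5; 45/17 -24/17 -1; 0 0 1]

T = [-21/17 69/17 5; 45/17 -24/17 -1; 0 0 1]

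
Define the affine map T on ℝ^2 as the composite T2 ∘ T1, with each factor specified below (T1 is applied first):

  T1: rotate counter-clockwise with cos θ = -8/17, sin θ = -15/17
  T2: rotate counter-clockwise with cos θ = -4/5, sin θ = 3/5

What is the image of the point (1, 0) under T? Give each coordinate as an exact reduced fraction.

T1 rotate counter-clockwise with cos θ = -8/17, sin θ = -15/17: (1, 0) → (-8/17, -15/17)
T2 rotate counter-clockwise with cos θ = -4/5, sin θ = 3/5: (-8/17, -15/17) → (77/85, 36/85)

T(p) = (77/85, 36/85)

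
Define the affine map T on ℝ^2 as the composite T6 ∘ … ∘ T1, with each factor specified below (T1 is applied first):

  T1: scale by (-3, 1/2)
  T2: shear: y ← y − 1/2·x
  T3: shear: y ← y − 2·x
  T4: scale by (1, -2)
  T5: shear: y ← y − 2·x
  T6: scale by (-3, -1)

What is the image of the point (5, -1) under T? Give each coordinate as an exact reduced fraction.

T1 scale by (-3, 1/2): (5, -1) → (-15, -1/2)
T2 shear: y ← y − 1/2·x: (-15, -1/2) → (-15, 7)
T3 shear: y ← y − 2·x: (-15, 7) → (-15, 37)
T4 scale by (1, -2): (-15, 37) → (-15, -74)
T5 shear: y ← y − 2·x: (-15, -74) → (-15, -44)
T6 scale by (-3, -1): (-15, -44) → (45, 44)

T(p) = (45, 44)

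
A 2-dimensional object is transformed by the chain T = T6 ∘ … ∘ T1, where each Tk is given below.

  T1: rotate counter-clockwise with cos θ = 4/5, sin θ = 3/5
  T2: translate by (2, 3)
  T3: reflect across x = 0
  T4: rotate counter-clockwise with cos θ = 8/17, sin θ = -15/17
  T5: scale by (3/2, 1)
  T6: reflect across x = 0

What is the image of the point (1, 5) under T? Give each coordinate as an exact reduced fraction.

T1 rotate counter-clockwise with cos θ = 4/5, sin θ = 3/5: (1, 5) → (-11/5, 23/5)
T2 translate by (2, 3): (-11/5, 23/5) → (-1/5, 38/5)
T3 reflect across x = 0: (-1/5, 38/5) → (1/5, 38/5)
T4 rotate counter-clockwise with cos θ = 8/17, sin θ = -15/17: (1/5, 38/5) → (34/5, 17/5)
T5 scale by (3/2, 1): (34/5, 17/5) → (51/5, 17/5)
T6 reflect across x = 0: (51/5, 17/5) → (-51/5, 17/5)

T(p) = (-51/5, 17/5)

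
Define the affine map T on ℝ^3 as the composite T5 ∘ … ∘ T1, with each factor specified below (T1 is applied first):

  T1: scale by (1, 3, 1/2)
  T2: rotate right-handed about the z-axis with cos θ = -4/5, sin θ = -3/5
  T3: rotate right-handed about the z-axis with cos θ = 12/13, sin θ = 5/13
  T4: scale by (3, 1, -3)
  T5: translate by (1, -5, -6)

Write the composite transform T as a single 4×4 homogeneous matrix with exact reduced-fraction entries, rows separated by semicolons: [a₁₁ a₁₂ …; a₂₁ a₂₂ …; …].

T1 = [1 0 0 0; 0 3 0 0; 0 0 1/2 0; 0 0 0 1]
T2·T1 = [-4/5 9/5 0 0; -3/5 -12/5 0 0; 0 0 1/2 0; 0 0 0 1]
T3·…·T1 = [-33/65 168/65 0 0; -56/65 -99/65 0 0; 0 0 1/2 0; 0 0 0 1]
T4·…·T1 = [-99/65 504/65 0 0; -56/65 -99/65 0 0; 0 0 -3/2 0; 0 0 0 1]
T5·…·T1 = [-99/65 504/65 0 1; -56/65 -99/65 0 -5; 0 0 -3/2 -6; 0 0 0 1]

T = [-99/65 504/65 0 1; -56/65 -99/65 0 -5; 0 0 -3/2 -6; 0 0 0 1]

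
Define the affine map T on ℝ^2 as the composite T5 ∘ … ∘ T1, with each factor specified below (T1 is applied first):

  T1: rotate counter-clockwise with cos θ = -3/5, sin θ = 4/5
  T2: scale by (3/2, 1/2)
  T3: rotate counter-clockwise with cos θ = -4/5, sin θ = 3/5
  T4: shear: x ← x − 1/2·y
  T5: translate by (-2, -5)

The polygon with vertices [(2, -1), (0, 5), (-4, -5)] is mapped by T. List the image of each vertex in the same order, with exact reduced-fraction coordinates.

image vertices: (-39/25, -156/25), (49/10, -37/5), (-627/50, 21/25)

T1 rotate counter-clockwise with cos θ = -3/5, sin θ = 4/5: (2, -1) → (-2/5, 11/5); (0, 5) → (-4, -3); (-4, -5) → (32/5, -1/5)
T2 scale by (3/2, 1/2): (-2/5, 11/5) → (-3/5, 11/10); (-4, -3) → (-6, -3/2); (32/5, -1/5) → (48/5, -1/10)
T3 rotate counter-clockwise with cos θ = -4/5, sin θ = 3/5: (-3/5, 11/10) → (-9/50, -31/25); (-6, -3/2) → (57/10, -12/5); (48/5, -1/10) → (-381/50, 146/25)
T4 shear: x ← x − 1/2·y: (-9/50, -31/25) → (11/25, -31/25); (57/10, -12/5) → (69/10, -12/5); (-381/50, 146/25) → (-527/50, 146/25)
T5 translate by (-2, -5): (11/25, -31/25) → (-39/25, -156/25); (69/10, -12/5) → (49/10, -37/5); (-527/50, 146/25) → (-627/50, 21/25)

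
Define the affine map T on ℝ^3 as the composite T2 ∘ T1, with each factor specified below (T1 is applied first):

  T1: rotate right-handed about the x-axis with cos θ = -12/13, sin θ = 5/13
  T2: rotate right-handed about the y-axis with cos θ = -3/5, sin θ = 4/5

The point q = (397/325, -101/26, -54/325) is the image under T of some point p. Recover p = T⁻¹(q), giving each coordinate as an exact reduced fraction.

p = (-3/5, 4, 1/2)

T1 = [1 0 0 0; 0 -12/13 -5/13 0; 0 5/13 -12/13 0; 0 0 0 1]
T2·T1 = [-3/5 4/13 -48/65 0; 0 -12/13 -5/13 0; -4/5 -3/13 36/65 0; 0 0 0 1]
det M = 1; M⁻¹ = [-3/5 0 -4/5 0; 4/13 -12/13 -3/13 0; -48/65 -5/13 36/65 0; 0 0 0 1]
M⁻¹ · (397/325, -101/26, -54/325)ᵀ = (-3/5, 4, 1/2)ᵀ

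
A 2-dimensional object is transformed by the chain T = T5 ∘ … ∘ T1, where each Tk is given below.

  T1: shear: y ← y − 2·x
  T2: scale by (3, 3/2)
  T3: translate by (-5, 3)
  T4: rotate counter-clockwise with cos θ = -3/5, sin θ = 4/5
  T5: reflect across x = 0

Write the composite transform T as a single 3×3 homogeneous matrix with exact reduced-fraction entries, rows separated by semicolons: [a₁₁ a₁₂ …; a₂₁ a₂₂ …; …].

T = [-3/5 6/5 -3/5; 21/5 -9/10 -29/5; 0 0 1]

T1 = [1 0 0; -2 1 0; 0 0 1]
T2·T1 = [3 0 0; -3 3/2 0; 0 0 1]
T3·…·T1 = [3 0 -5; -3 3/2 3; 0 0 1]
T4·…·T1 = [3/5 -6/5 3/5; 21/5 -9/10 -29/5; 0 0 1]
T5·…·T1 = [-3/5 6/5 -3/5; 21/5 -9/10 -29/5; 0 0 1]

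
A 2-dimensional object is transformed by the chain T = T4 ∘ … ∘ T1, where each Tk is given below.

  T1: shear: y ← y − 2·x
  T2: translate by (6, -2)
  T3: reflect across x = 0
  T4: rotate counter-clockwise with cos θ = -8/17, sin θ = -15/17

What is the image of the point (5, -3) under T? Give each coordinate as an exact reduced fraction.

T1 shear: y ← y − 2·x: (5, -3) → (5, -13)
T2 translate by (6, -2): (5, -13) → (11, -15)
T3 reflect across x = 0: (11, -15) → (-11, -15)
T4 rotate counter-clockwise with cos θ = -8/17, sin θ = -15/17: (-11, -15) → (-137/17, 285/17)

T(p) = (-137/17, 285/17)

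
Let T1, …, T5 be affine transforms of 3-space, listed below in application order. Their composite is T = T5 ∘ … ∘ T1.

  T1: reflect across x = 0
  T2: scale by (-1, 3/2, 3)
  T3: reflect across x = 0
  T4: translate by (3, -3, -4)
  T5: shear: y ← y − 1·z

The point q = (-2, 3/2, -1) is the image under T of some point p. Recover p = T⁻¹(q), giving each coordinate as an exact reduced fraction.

T1 = [-1 0 0 0; 0 1 0 0; 0 0 1 0; 0 0 0 1]
T2·T1 = [1 0 0 0; 0 3/2 0 0; 0 0 3 0; 0 0 0 1]
T3·…·T1 = [-1 0 0 0; 0 3/2 0 0; 0 0 3 0; 0 0 0 1]
T4·…·T1 = [-1 0 0 3; 0 3/2 0 -3; 0 0 3 -4; 0 0 0 1]
T5·…·T1 = [-1 0 0 3; 0 3/2 -3 1; 0 0 3 -4; 0 0 0 1]
det M = -9/2; M⁻¹ = [-1 0 0 3; 0 2/3 2/3 2; 0 0 1/3 4/3; 0 0 0 1]
M⁻¹ · (-2, 3/2, -1)ᵀ = (5, 7/3, 1)ᵀ

p = (5, 7/3, 1)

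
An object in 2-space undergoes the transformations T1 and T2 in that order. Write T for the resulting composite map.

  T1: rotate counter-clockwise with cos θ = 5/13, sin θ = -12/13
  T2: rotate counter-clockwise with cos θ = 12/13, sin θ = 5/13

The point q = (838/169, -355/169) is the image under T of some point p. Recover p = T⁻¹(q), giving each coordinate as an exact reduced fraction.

p = (5, 2)

T1 = [5/13 12/13 0; -12/13 5/13 0; 0 0 1]
T2·T1 = [120/169 119/169 0; -119/169 120/169 0; 0 0 1]
det M = 1; M⁻¹ = [120/169 -119/169 0; 119/169 120/169 0; 0 0 1]
M⁻¹ · (838/169, -355/169)ᵀ = (5, 2)ᵀ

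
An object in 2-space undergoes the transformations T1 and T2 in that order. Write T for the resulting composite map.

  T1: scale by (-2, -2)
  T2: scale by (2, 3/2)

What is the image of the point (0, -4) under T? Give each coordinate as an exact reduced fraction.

T1 scale by (-2, -2): (0, -4) → (0, 8)
T2 scale by (2, 3/2): (0, 8) → (0, 12)

T(p) = (0, 12)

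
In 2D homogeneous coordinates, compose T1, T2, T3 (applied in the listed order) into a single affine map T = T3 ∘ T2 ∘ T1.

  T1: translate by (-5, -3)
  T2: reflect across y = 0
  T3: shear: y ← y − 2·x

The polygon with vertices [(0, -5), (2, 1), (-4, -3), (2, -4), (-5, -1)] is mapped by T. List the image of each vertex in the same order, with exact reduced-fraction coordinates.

T1 translate by (-5, -3): (0, -5) → (-5, -8); (2, 1) → (-3, -2); (-4, -3) → (-9, -6); (2, -4) → (-3, -7); (-5, -1) → (-10, -4)
T2 reflect across y = 0: (-5, -8) → (-5, 8); (-3, -2) → (-3, 2); (-9, -6) → (-9, 6); (-3, -7) → (-3, 7); (-10, -4) → (-10, 4)
T3 shear: y ← y − 2·x: (-5, 8) → (-5, 18); (-3, 2) → (-3, 8); (-9, 6) → (-9, 24); (-3, 7) → (-3, 13); (-10, 4) → (-10, 24)

image vertices: (-5, 18), (-3, 8), (-9, 24), (-3, 13), (-10, 24)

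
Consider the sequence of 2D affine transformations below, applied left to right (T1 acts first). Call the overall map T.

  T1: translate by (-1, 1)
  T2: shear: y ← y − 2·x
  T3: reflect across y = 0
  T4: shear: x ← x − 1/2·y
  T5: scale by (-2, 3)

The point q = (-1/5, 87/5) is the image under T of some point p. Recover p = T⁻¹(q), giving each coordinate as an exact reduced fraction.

T1 = [1 0 -1; 0 1 1; 0 0 1]
T2·T1 = [1 0 -1; -2 1 3; 0 0 1]
T3·…·T1 = [1 0 -1; 2 -1 -3; 0 0 1]
T4·…·T1 = [0 1/2 1/2; 2 -1 -3; 0 0 1]
T5·…·T1 = [0 -1 -1; 6 -3 -9; 0 0 1]
det M = 6; M⁻¹ = [-1/2 1/6 1; -1 0 -1; 0 0 1]
M⁻¹ · (-1/5, 87/5)ᵀ = (4, -4/5)ᵀ

p = (4, -4/5)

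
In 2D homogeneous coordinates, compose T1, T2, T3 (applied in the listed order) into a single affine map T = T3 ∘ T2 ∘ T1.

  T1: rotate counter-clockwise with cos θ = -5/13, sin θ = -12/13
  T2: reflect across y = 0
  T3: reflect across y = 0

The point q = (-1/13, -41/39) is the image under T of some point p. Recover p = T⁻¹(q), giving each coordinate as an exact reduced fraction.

p = (1, 1/3)

T1 = [-5/13 12/13 0; -12/13 -5/13 0; 0 0 1]
T2·T1 = [-5/13 12/13 0; 12/13 5/13 0; 0 0 1]
T3·…·T1 = [-5/13 12/13 0; -12/13 -5/13 0; 0 0 1]
det M = 1; M⁻¹ = [-5/13 -12/13 0; 12/13 -5/13 0; 0 0 1]
M⁻¹ · (-1/13, -41/39)ᵀ = (1, 1/3)ᵀ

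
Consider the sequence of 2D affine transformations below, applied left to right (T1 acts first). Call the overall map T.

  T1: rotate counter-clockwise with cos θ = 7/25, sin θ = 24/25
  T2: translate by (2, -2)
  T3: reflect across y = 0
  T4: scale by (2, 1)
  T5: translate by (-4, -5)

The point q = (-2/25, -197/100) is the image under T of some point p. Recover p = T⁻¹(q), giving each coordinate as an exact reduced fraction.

T1 = [7/25 -24/25 0; 24/25 7/25 0; 0 0 1]
T2·T1 = [7/25 -24/25 2; 24/25 7/25 -2; 0 0 1]
T3·…·T1 = [7/25 -24/25 2; -24/25 -7/25 2; 0 0 1]
T4·…·T1 = [14/25 -48/25 4; -24/25 -7/25 2; 0 0 1]
T5·…·T1 = [14/25 -48/25 0; -24/25 -7/25 -3; 0 0 1]
det M = -2; M⁻¹ = [7/50 -24/25 -72/25; -12/25 -7/25 -21/25; 0 0 1]
M⁻¹ · (-2/25, -197/100)ᵀ = (-1, -1/4)ᵀ

p = (-1, -1/4)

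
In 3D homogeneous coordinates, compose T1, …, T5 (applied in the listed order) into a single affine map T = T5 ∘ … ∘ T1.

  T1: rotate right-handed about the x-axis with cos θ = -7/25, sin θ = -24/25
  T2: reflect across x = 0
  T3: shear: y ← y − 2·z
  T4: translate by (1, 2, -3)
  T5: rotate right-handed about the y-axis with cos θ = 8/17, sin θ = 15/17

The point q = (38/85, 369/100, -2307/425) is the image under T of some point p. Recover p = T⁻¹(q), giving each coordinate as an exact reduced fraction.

T1 = [1 0 0 0; 0 -7/25 24/25 0; 0 -24/25 -7/25 0; 0 0 0 1]
T2·T1 = [-1 0 0 0; 0 -7/25 24/25 0; 0 -24/25 -7/25 0; 0 0 0 1]
T3·…·T1 = [-1 0 0 0; 0 41/25 38/25 0; 0 -24/25 -7/25 0; 0 0 0 1]
T4·…·T1 = [-1 0 0 1; 0 41/25 38/25 2; 0 -24/25 -7/25 -3; 0 0 0 1]
T5·…·T1 = [-8/17 -72/85 -21/85 -37/17; 0 41/25 38/25 2; 15/17 -192/425 -56/425 -39/17; 0 0 0 1]
det M = -1; M⁻¹ = [-8/17 0 15/17 1; -114/85 -7/25 -304/425 -4; 123/85 24/25 328/425 3; 0 0 0 1]
M⁻¹ · (38/85, 369/100, -2307/425)ᵀ = (-4, -7/4, 3)ᵀ

p = (-4, -7/4, 3)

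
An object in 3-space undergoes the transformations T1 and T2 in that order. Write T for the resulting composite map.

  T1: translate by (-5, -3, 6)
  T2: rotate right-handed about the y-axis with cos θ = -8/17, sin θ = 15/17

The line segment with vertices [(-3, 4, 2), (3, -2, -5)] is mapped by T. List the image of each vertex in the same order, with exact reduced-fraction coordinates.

T1 translate by (-5, -3, 6): (-3, 4, 2) → (-8, 1, 8); (3, -2, -5) → (-2, -5, 1)
T2 rotate right-handed about the y-axis with cos θ = -8/17, sin θ = 15/17: (-8, 1, 8) → (184/17, 1, 56/17); (-2, -5, 1) → (31/17, -5, 22/17)

image vertices: (184/17, 1, 56/17), (31/17, -5, 22/17)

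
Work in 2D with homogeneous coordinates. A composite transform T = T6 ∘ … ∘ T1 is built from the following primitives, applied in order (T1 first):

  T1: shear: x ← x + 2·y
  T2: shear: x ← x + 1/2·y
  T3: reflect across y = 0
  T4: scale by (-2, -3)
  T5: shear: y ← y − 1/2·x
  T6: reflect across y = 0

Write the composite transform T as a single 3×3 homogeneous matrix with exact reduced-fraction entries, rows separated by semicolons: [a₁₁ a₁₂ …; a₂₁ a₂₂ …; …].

T = [-2 -5 0; -1 -11/2 0; 0 0 1]

T1 = [1 2 0; 0 1 0; 0 0 1]
T2·T1 = [1 5/2 0; 0 1 0; 0 0 1]
T3·…·T1 = [1 5/2 0; 0 -1 0; 0 0 1]
T4·…·T1 = [-2 -5 0; 0 3 0; 0 0 1]
T5·…·T1 = [-2 -5 0; 1 11/2 0; 0 0 1]
T6·…·T1 = [-2 -5 0; -1 -11/2 0; 0 0 1]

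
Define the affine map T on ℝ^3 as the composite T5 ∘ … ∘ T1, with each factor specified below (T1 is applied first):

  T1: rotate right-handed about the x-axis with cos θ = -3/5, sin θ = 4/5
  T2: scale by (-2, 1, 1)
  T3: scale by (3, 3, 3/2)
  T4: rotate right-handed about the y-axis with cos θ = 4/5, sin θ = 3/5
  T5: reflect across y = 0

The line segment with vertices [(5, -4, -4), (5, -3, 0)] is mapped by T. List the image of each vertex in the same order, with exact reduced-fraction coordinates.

T1 rotate right-handed about the x-axis with cos θ = -3/5, sin θ = 4/5: (5, -4, -4) → (5, 28/5, -4/5); (5, -3, 0) → (5, 9/5, -12/5)
T2 scale by (-2, 1, 1): (5, 28/5, -4/5) → (-10, 28/5, -4/5); (5, 9/5, -12/5) → (-10, 9/5, -12/5)
T3 scale by (3, 3, 3/2): (-10, 28/5, -4/5) → (-30, 84/5, -6/5); (-10, 9/5, -12/5) → (-30, 27/5, -18/5)
T4 rotate right-handed about the y-axis with cos θ = 4/5, sin θ = 3/5: (-30, 84/5, -6/5) → (-618/25, 84/5, 426/25); (-30, 27/5, -18/5) → (-654/25, 27/5, 378/25)
T5 reflect across y = 0: (-618/25, 84/5, 426/25) → (-618/25, -84/5, 426/25); (-654/25, 27/5, 378/25) → (-654/25, -27/5, 378/25)

image vertices: (-618/25, -84/5, 426/25), (-654/25, -27/5, 378/25)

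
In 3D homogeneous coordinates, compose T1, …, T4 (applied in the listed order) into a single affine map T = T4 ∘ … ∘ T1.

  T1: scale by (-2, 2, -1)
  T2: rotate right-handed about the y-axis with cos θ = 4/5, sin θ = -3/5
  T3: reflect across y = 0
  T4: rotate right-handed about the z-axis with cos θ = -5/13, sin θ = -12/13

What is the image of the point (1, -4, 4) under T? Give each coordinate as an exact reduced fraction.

T(p) = (92/13, -248/65, -22/5)

T1 scale by (-2, 2, -1): (1, -4, 4) → (-2, -8, -4)
T2 rotate right-handed about the y-axis with cos θ = 4/5, sin θ = -3/5: (-2, -8, -4) → (4/5, -8, -22/5)
T3 reflect across y = 0: (4/5, -8, -22/5) → (4/5, 8, -22/5)
T4 rotate right-handed about the z-axis with cos θ = -5/13, sin θ = -12/13: (4/5, 8, -22/5) → (92/13, -248/65, -22/5)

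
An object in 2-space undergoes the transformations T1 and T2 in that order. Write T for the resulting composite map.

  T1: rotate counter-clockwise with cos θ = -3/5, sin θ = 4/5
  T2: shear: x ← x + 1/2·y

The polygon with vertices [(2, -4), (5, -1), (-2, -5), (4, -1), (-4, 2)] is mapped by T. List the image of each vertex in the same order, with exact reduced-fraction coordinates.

image vertices: (4, 4), (1/10, 23/5), (59/10, 7/5), (3/10, 19/5), (-7/5, -22/5)

T1 rotate counter-clockwise with cos θ = -3/5, sin θ = 4/5: (2, -4) → (2, 4); (5, -1) → (-11/5, 23/5); (-2, -5) → (26/5, 7/5); (4, -1) → (-8/5, 19/5); (-4, 2) → (4/5, -22/5)
T2 shear: x ← x + 1/2·y: (2, 4) → (4, 4); (-11/5, 23/5) → (1/10, 23/5); (26/5, 7/5) → (59/10, 7/5); (-8/5, 19/5) → (3/10, 19/5); (4/5, -22/5) → (-7/5, -22/5)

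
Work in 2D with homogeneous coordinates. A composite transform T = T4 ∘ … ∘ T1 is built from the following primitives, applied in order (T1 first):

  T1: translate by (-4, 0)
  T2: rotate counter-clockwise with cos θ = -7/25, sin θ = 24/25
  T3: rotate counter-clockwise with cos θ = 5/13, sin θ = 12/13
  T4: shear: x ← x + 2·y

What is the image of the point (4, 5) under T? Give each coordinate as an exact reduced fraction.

T(p) = (-682/65, -323/65)

T1 translate by (-4, 0): (4, 5) → (0, 5)
T2 rotate counter-clockwise with cos θ = -7/25, sin θ = 24/25: (0, 5) → (-24/5, -7/5)
T3 rotate counter-clockwise with cos θ = 5/13, sin θ = 12/13: (-24/5, -7/5) → (-36/65, -323/65)
T4 shear: x ← x + 2·y: (-36/65, -323/65) → (-682/65, -323/65)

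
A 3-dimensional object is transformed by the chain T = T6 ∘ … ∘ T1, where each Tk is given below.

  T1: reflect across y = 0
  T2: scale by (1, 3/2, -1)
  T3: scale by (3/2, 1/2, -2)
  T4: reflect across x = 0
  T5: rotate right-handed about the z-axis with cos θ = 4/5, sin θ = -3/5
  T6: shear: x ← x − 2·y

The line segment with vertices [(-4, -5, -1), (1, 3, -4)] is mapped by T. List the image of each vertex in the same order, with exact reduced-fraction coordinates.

image vertices: (33/4, -3/5, -2), (-3/4, -9/10, -8)

T1 reflect across y = 0: (-4, -5, -1) → (-4, 5, -1); (1, 3, -4) → (1, -3, -4)
T2 scale by (1, 3/2, -1): (-4, 5, -1) → (-4, 15/2, 1); (1, -3, -4) → (1, -9/2, 4)
T3 scale by (3/2, 1/2, -2): (-4, 15/2, 1) → (-6, 15/4, -2); (1, -9/2, 4) → (3/2, -9/4, -8)
T4 reflect across x = 0: (-6, 15/4, -2) → (6, 15/4, -2); (3/2, -9/4, -8) → (-3/2, -9/4, -8)
T5 rotate right-handed about the z-axis with cos θ = 4/5, sin θ = -3/5: (6, 15/4, -2) → (141/20, -3/5, -2); (-3/2, -9/4, -8) → (-51/20, -9/10, -8)
T6 shear: x ← x − 2·y: (141/20, -3/5, -2) → (33/4, -3/5, -2); (-51/20, -9/10, -8) → (-3/4, -9/10, -8)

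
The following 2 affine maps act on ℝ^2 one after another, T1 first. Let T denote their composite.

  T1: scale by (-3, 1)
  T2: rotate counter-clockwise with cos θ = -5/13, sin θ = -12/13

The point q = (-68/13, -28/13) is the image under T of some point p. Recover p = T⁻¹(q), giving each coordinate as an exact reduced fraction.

p = (-4/3, -4)

T1 = [-3 0 0; 0 1 0; 0 0 1]
T2·T1 = [15/13 12/13 0; 36/13 -5/13 0; 0 0 1]
det M = -3; M⁻¹ = [5/39 4/13 0; 12/13 -5/13 0; 0 0 1]
M⁻¹ · (-68/13, -28/13)ᵀ = (-4/3, -4)ᵀ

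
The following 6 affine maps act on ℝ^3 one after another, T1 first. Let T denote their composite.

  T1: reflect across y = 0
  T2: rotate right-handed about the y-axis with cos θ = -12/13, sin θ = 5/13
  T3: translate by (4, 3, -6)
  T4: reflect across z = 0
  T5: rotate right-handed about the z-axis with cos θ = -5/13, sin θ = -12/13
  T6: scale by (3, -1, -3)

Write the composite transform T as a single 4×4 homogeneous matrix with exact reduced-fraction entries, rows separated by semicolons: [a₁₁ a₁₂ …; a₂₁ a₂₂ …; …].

T1 = [1 0 0 0; 0 -1 0 0; 0 0 1 0; 0 0 0 1]
T2·T1 = [-12/13 0 5/13 0; 0 -1 0 0; -5/13 0 -12/13 0; 0 0 0 1]
T3·…·T1 = [-12/13 0 5/13 4; 0 -1 0 3; -5/13 0 -12/13 -6; 0 0 0 1]
T4·…·T1 = [-12/13 0 5/13 4; 0 -1 0 3; 5/13 0 12/13 6; 0 0 0 1]
T5·…·T1 = [60/169 -12/13 -25/169 16/13; 144/169 5/13 -60/169 -63/13; 5/13 0 12/13 6; 0 0 0 1]
T6·…·T1 = [180/169 -36/13 -75/169 48/13; -144/169 -5/13 60/169 63/13; -15/13 0 -36/13 -18; 0 0 0 1]

T = [180/169 -36/13 -75/169 48/13; -144/169 -5/13 60/169 63/13; -15/13 0 -36/13 -18; 0 0 0 1]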